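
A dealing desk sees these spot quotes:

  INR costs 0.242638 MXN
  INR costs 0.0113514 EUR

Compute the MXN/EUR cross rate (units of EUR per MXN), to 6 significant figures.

1 MXN ÷ 0.242638 = 4.12137 INR
4.12137 INR × 0.0113514 = 0.0467833 EUR

MXN/EUR = 0.0467833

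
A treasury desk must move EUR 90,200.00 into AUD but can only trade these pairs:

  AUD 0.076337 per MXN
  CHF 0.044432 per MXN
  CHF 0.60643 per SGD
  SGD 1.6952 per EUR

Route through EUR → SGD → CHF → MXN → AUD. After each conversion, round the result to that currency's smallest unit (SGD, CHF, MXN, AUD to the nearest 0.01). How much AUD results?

EUR 90,200.00 × 1.6952 = SGD 152,907.04
SGD 152,907.04 × 0.60643 = CHF 92,727.42
CHF 92,727.42 ÷ 0.044432 = MXN 2,086,951.30
MXN 2,086,951.30 × 0.076337 = AUD 159,311.60

AUD 159,311.60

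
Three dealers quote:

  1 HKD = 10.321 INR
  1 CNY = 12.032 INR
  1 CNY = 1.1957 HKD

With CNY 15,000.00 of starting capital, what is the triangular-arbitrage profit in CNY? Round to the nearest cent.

Profitable loop is CNY → HKD → INR → CNY:
CNY 15,000.00 × 1.1957 = HKD 17,935.50
HKD 17,935.50 × 10.321 = INR 185,112.30
INR 185,112.30 ÷ 12.032 = CNY 15,385.00
Profit = CNY 15,385.00 − CNY 15,000.00

Profit: CNY 385.00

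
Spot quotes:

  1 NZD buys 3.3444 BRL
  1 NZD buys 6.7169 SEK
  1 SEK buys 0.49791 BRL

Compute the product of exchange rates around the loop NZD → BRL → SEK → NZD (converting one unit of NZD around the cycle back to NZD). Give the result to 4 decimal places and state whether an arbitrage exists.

1.0000 (no arbitrage)

Around NZD → BRL → SEK → NZD: 1 × 3.3444 ÷ 0.49791 ÷ 6.7169 = 0.999997
Product ≈ 1 (deviation 0.000%, within rounding noise).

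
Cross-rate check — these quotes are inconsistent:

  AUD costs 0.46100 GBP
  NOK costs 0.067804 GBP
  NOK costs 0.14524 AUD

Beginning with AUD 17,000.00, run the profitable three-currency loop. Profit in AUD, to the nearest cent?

Profit: AUD 215.40

Profitable loop is AUD → NOK → GBP → AUD:
AUD 17,000.00 ÷ 0.14524 = NOK 117,047.65
NOK 117,047.65 × 0.067804 = GBP 7,936.30
GBP 7,936.30 ÷ 0.46100 = AUD 17,215.40
Profit = AUD 17,215.40 − AUD 17,000.00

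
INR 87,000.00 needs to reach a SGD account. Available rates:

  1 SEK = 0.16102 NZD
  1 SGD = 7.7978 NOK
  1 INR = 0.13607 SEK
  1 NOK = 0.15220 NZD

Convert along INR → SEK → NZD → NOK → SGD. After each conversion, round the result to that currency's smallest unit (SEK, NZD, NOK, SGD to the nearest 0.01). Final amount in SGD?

INR 87,000.00 × 0.13607 = SEK 11,838.09
SEK 11,838.09 × 0.16102 = NZD 1,906.17
NZD 1,906.17 ÷ 0.15220 = NOK 12,524.11
NOK 12,524.11 ÷ 7.7978 = SGD 1,606.11

SGD 1,606.11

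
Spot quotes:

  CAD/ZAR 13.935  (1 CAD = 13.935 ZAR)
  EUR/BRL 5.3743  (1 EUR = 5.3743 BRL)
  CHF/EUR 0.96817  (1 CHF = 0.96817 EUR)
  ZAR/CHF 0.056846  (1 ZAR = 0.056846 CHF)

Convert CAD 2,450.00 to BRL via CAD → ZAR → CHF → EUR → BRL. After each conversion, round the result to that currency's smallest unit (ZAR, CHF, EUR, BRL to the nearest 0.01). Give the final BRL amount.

CAD 2,450.00 × 13.935 = ZAR 34,140.75
ZAR 34,140.75 × 0.056846 = CHF 1,940.77
CHF 1,940.77 × 0.96817 = EUR 1,879.00
EUR 1,879.00 × 5.3743 = BRL 10,098.31

BRL 10,098.31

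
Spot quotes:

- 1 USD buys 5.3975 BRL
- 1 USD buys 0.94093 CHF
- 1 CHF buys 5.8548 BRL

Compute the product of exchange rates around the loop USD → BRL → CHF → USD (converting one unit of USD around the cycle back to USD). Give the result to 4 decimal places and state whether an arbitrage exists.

Around USD → BRL → CHF → USD: 1 × 5.3975 ÷ 5.8548 ÷ 0.94093 = 0.979768
Product < 1; profitable direction is USD → CHF → BRL → USD.

0.9798 (arbitrage exists)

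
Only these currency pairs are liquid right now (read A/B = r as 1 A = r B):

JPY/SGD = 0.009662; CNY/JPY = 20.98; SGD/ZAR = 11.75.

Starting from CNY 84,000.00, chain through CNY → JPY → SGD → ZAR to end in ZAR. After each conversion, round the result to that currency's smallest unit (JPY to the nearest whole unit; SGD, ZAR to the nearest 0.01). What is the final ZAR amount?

CNY 84,000.00 × 20.98 = JPY 1,762,320
JPY 1,762,320 × 0.009662 = SGD 17,027.54
SGD 17,027.54 × 11.75 = ZAR 200,073.60

ZAR 200,073.60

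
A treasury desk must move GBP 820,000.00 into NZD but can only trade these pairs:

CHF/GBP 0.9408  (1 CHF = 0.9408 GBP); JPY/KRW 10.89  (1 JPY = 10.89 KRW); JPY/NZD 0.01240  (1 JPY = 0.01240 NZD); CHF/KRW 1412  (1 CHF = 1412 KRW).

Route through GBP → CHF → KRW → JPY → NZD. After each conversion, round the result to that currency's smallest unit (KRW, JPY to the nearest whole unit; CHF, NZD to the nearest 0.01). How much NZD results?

GBP 820,000.00 ÷ 0.9408 = CHF 871,598.64
CHF 871,598.64 × 1412 = KRW 1,230,697,280
KRW 1,230,697,280 ÷ 10.89 = JPY 113,011,688
JPY 113,011,688 × 0.01240 = NZD 1,401,344.93

NZD 1,401,344.93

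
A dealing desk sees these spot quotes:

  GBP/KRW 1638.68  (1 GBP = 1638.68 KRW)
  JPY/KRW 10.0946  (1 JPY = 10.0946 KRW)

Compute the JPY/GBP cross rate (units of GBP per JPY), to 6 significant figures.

1 JPY × 10.0946 = 10.0946 KRW
10.0946 KRW ÷ 1638.68 = 0.0061602 GBP

JPY/GBP = 0.00616020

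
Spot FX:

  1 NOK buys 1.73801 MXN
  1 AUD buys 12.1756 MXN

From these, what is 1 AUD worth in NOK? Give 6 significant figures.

AUD/NOK = 7.00548

1 AUD × 12.1756 = 12.1756 MXN
12.1756 MXN ÷ 1.73801 = 7.00548 NOK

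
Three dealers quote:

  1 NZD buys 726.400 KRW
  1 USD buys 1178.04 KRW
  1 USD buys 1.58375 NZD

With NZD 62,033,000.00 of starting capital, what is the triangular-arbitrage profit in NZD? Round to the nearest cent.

Profitable loop is NZD → USD → KRW → NZD:
NZD 62,033,000.00 ÷ 1.58375 = USD 39,168,429.36
USD 39,168,429.36 × 1178.04 = KRW 46,141,976,524
KRW 46,141,976,524 ÷ 726.400 = NZD 63,521,443.45
Profit = NZD 63,521,443.45 − NZD 62,033,000.00

Profit: NZD 1,488,443.45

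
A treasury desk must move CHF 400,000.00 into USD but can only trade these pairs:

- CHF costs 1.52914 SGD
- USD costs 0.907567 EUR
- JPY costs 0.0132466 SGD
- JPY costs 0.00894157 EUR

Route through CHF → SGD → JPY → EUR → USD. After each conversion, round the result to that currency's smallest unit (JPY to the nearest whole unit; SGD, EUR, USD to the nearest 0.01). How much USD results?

CHF 400,000.00 × 1.52914 = SGD 611,656.00
SGD 611,656.00 ÷ 0.0132466 = JPY 46,174,566
JPY 46,174,566 × 0.00894157 = EUR 412,873.11
EUR 412,873.11 ÷ 0.907567 = USD 454,923.01

USD 454,923.01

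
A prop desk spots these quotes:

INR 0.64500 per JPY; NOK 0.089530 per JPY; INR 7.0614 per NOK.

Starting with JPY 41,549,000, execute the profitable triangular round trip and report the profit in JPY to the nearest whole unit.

Profitable loop is JPY → INR → NOK → JPY:
JPY 41,549,000 × 0.64500 = INR 26,799,105.00
INR 26,799,105.00 ÷ 7.0614 = NOK 3,795,154.64
NOK 3,795,154.64 ÷ 0.089530 = JPY 42,389,754
Profit = JPY 42,389,754 − JPY 41,549,000

Profit: JPY 840,754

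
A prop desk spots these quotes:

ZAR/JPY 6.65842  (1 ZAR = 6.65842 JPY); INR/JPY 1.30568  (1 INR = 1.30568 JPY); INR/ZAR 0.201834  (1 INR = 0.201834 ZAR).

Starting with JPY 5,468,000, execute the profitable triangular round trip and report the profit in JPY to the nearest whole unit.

Profitable loop is JPY → INR → ZAR → JPY:
JPY 5,468,000 ÷ 1.30568 = INR 4,187,856.14
INR 4,187,856.14 × 0.201834 = ZAR 845,251.76
ZAR 845,251.76 × 6.65842 = JPY 5,628,041
Profit = JPY 5,628,041 − JPY 5,468,000

Profit: JPY 160,041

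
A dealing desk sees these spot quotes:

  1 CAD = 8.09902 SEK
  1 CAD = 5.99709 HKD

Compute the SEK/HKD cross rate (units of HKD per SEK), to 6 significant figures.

1 SEK ÷ 8.09902 = 0.123472 CAD
0.123472 CAD × 5.99709 = 0.740471 HKD

SEK/HKD = 0.740471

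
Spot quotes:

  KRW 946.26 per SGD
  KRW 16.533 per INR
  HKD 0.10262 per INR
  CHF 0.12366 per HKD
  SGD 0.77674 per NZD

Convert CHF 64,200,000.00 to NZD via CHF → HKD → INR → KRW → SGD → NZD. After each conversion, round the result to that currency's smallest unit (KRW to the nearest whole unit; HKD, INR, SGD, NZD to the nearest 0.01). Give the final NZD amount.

CHF 64,200,000.00 ÷ 0.12366 = HKD 519,165,453.66
HKD 519,165,453.66 ÷ 0.10262 = INR 5,059,105,960.44
INR 5,059,105,960.44 × 16.533 = KRW 83,642,198,844
KRW 83,642,198,844 ÷ 946.26 = SGD 88,392,406.78
SGD 88,392,406.78 ÷ 0.77674 = NZD 113,799,220.82

NZD 113,799,220.82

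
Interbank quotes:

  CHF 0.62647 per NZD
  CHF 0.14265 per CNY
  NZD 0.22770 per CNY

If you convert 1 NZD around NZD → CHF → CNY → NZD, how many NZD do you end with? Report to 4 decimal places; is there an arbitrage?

1.0000 (no arbitrage)

Around NZD → CHF → CNY → NZD: 1 × 0.62647 ÷ 0.14265 × 0.22770 = 0.999981
Product ≈ 1 (deviation 0.002%, within rounding noise).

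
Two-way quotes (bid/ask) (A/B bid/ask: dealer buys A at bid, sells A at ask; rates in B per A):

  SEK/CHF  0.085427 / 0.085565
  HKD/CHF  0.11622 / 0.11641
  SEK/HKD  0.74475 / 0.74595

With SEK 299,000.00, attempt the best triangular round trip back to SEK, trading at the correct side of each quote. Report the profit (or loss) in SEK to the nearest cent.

Best loop SEK → HKD → CHF → SEK:
SEK 299,000.00 × 0.74475 (sell SEK at bid) = HKD 222,680.25
HKD 222,680.25 × 0.11622 (sell HKD at bid) = CHF 25,879.90
CHF 25,879.90 ÷ 0.085565 (buy SEK at ask) = SEK 302,458.93

Net profit: SEK 3,458.93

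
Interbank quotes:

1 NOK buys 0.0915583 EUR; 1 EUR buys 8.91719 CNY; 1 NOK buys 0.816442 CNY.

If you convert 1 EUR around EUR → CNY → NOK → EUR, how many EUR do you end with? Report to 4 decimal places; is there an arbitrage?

Around EUR → CNY → NOK → EUR: 1 × 8.91719 ÷ 0.816442 × 0.0915583 = 1.000001
Product ≈ 1 (deviation 0.000%, within rounding noise).

1.0000 (no arbitrage)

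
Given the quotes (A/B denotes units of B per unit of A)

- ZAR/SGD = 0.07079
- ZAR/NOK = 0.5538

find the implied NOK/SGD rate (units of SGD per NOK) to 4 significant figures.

1 NOK ÷ 0.5538 = 1.80571 ZAR
1.80571 ZAR × 0.07079 = 0.127826 SGD

NOK/SGD = 0.1278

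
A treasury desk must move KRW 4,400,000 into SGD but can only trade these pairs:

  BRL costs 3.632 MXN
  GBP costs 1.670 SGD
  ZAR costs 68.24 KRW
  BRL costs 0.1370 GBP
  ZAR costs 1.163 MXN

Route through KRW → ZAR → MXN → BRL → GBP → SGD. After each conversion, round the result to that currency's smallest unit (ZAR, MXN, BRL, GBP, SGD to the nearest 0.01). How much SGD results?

SGD 4,723.73

KRW 4,400,000 ÷ 68.24 = ZAR 64,478.31
ZAR 64,478.31 × 1.163 = MXN 74,988.27
MXN 74,988.27 ÷ 3.632 = BRL 20,646.55
BRL 20,646.55 × 0.1370 = GBP 2,828.58
GBP 2,828.58 × 1.670 = SGD 4,723.73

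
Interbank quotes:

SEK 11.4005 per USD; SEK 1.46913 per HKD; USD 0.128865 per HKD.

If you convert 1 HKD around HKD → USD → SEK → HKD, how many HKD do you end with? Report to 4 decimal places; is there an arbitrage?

Around HKD → USD → SEK → HKD: 1 × 0.128865 × 11.4005 ÷ 1.46913 = 0.999997
Product ≈ 1 (deviation 0.000%, within rounding noise).

1.0000 (no arbitrage)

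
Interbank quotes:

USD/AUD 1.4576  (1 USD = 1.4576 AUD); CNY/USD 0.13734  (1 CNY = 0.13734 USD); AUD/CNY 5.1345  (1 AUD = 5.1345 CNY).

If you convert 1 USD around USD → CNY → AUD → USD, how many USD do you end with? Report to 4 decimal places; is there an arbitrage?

Around USD → CNY → AUD → USD: 1 ÷ 0.13734 ÷ 5.1345 ÷ 1.4576 = 0.972896
Product < 1; profitable direction is USD → AUD → CNY → USD.

0.9729 (arbitrage exists)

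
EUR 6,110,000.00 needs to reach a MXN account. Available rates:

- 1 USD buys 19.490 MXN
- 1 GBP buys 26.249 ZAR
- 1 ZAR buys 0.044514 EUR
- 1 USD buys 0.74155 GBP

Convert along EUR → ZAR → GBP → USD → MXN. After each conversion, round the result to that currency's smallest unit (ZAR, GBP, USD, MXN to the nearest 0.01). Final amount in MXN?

MXN 137,436,860.42

EUR 6,110,000.00 ÷ 0.044514 = ZAR 137,260,187.81
ZAR 137,260,187.81 ÷ 26.249 = GBP 5,229,158.74
GBP 5,229,158.74 ÷ 0.74155 = USD 7,051,660.36
USD 7,051,660.36 × 19.490 = MXN 137,436,860.42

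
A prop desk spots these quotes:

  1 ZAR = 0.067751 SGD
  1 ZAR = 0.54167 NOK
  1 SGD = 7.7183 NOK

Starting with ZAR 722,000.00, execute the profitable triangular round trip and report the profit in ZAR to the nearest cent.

Profit: ZAR 25,884.64

Profitable loop is ZAR → NOK → SGD → ZAR:
ZAR 722,000.00 × 0.54167 = NOK 391,085.74
NOK 391,085.74 ÷ 7.7183 = SGD 50,669.93
SGD 50,669.93 ÷ 0.067751 = ZAR 747,884.64
Profit = ZAR 747,884.64 − ZAR 722,000.00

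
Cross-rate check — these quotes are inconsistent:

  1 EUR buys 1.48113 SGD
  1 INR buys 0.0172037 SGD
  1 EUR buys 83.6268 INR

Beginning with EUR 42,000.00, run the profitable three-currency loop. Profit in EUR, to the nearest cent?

Profitable loop is EUR → SGD → INR → EUR:
EUR 42,000.00 × 1.48113 = SGD 62,207.46
SGD 62,207.46 ÷ 0.0172037 = INR 3,615,934.94
INR 3,615,934.94 ÷ 83.6268 = EUR 43,238.95
Profit = EUR 43,238.95 − EUR 42,000.00

Profit: EUR 1,238.95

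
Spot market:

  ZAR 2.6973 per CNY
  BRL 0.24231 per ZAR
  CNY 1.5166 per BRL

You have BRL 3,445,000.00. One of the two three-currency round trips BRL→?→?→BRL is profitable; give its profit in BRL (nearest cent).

Profit: BRL 30,502.33

Profitable loop is BRL → ZAR → CNY → BRL:
BRL 3,445,000.00 ÷ 0.24231 = ZAR 14,217,324.91
ZAR 14,217,324.91 ÷ 2.6973 = CNY 5,270,946.84
CNY 5,270,946.84 ÷ 1.5166 = BRL 3,475,502.33
Profit = BRL 3,475,502.33 − BRL 3,445,000.00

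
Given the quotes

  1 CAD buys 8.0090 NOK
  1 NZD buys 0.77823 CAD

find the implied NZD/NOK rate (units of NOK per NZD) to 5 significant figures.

NZD/NOK = 6.2328

1 NZD × 0.77823 = 0.77823 CAD
0.77823 CAD × 8.0090 = 6.23284 NOK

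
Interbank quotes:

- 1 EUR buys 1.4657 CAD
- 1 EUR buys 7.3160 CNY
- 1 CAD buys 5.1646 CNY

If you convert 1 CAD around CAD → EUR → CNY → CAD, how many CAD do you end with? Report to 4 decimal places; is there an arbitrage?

0.9665 (arbitrage exists)

Around CAD → EUR → CNY → CAD: 1 ÷ 1.4657 × 7.3160 ÷ 5.1646 = 0.966478
Product < 1; profitable direction is CAD → CNY → EUR → CAD.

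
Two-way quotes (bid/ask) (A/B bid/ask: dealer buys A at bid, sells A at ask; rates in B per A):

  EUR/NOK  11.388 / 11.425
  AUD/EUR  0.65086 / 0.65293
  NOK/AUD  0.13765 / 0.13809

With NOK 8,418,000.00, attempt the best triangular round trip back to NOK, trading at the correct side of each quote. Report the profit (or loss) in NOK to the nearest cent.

Best loop NOK → AUD → EUR → NOK:
NOK 8,418,000.00 × 0.13765 (sell NOK at bid) = AUD 1,158,737.70
AUD 1,158,737.70 × 0.65086 (sell AUD at bid) = EUR 754,176.02
EUR 754,176.02 × 11.388 (sell EUR at bid) = NOK 8,588,556.51

Net profit: NOK 170,556.51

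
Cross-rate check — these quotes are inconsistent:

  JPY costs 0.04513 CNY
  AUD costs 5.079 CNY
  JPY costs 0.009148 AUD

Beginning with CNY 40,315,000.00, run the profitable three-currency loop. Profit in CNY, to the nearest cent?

Profit: CNY 1,190,504.72

Profitable loop is CNY → JPY → AUD → CNY:
CNY 40,315,000.00 ÷ 0.04513 = JPY 893,308,221
JPY 893,308,221 × 0.009148 = AUD 8,171,983.60
AUD 8,171,983.60 × 5.079 = CNY 41,505,504.72
Profit = CNY 41,505,504.72 − CNY 40,315,000.00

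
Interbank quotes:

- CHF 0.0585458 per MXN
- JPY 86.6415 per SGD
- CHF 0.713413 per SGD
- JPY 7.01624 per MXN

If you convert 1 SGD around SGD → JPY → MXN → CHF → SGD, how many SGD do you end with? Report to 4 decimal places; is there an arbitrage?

1.0134 (arbitrage exists)

Around SGD → JPY → MXN → CHF → SGD: 1 × 86.6415 ÷ 7.01624 × 0.0585458 ÷ 0.713413 = 1.013389
Product > 1; profitable direction is SGD → JPY → MXN → CHF → SGD.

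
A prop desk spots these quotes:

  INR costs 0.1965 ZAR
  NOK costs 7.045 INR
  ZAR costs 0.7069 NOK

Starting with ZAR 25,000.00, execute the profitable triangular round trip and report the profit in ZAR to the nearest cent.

Profitable loop is ZAR → INR → NOK → ZAR:
ZAR 25,000.00 ÷ 0.1965 = INR 127,226.46
INR 127,226.46 ÷ 7.045 = NOK 18,059.11
NOK 18,059.11 ÷ 0.7069 = ZAR 25,546.92
Profit = ZAR 25,546.92 − ZAR 25,000.00

Profit: ZAR 546.92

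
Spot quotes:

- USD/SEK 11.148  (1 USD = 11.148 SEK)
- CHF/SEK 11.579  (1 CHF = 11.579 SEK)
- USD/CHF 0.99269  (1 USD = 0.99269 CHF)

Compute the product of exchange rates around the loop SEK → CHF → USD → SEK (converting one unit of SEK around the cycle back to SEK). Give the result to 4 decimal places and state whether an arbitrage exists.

Around SEK → CHF → USD → SEK: 1 ÷ 11.579 ÷ 0.99269 × 11.148 = 0.969867
Product < 1; profitable direction is SEK → USD → CHF → SEK.

0.9699 (arbitrage exists)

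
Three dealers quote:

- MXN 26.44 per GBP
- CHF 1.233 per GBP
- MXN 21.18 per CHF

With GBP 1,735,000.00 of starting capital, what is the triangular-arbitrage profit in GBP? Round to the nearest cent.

Profit: GBP 21,596.03

Profitable loop is GBP → MXN → CHF → GBP:
GBP 1,735,000.00 × 26.44 = MXN 45,873,400.00
MXN 45,873,400.00 ÷ 21.18 = CHF 2,165,882.91
CHF 2,165,882.91 ÷ 1.233 = GBP 1,756,596.03
Profit = GBP 1,756,596.03 − GBP 1,735,000.00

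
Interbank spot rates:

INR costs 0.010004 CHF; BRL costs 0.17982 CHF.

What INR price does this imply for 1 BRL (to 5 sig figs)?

BRL/INR = 17.975

1 BRL × 0.17982 = 0.17982 CHF
0.17982 CHF ÷ 0.010004 = 17.9748 INR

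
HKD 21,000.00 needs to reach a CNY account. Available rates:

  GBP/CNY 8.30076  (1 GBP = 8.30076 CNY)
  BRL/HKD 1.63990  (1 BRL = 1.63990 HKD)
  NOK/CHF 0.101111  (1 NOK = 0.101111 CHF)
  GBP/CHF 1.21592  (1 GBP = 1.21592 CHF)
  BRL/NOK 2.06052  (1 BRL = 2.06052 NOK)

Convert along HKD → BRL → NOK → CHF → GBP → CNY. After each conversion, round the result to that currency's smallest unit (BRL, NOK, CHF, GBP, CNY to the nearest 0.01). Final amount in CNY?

CNY 18,213.36

HKD 21,000.00 ÷ 1.63990 = BRL 12,805.66
BRL 12,805.66 × 2.06052 = NOK 26,386.32
NOK 26,386.32 × 0.101111 = CHF 2,667.95
CHF 2,667.95 ÷ 1.21592 = GBP 2,194.18
GBP 2,194.18 × 8.30076 = CNY 18,213.36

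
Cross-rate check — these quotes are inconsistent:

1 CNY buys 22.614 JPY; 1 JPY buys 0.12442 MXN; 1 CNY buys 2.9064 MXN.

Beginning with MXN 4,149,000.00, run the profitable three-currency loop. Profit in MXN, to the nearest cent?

Profitable loop is MXN → JPY → CNY → MXN:
MXN 4,149,000.00 ÷ 0.12442 = JPY 33,346,729
JPY 33,346,729 ÷ 22.614 = CNY 1,474,605.50
CNY 1,474,605.50 × 2.9064 = MXN 4,285,793.43
Profit = MXN 4,285,793.43 − MXN 4,149,000.00

Profit: MXN 136,793.43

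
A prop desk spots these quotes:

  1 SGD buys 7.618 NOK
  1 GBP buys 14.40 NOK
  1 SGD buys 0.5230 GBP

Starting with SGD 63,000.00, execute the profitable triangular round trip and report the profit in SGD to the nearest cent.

Profit: SGD 726.10

Profitable loop is SGD → NOK → GBP → SGD:
SGD 63,000.00 × 7.618 = NOK 479,934.00
NOK 479,934.00 ÷ 14.40 = GBP 33,328.75
GBP 33,328.75 ÷ 0.5230 = SGD 63,726.10
Profit = SGD 63,726.10 − SGD 63,000.00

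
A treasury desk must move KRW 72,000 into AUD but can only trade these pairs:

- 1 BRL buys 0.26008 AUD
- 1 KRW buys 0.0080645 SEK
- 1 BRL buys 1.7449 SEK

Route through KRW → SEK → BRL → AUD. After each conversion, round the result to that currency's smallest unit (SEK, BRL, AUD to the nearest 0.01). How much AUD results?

KRW 72,000 × 0.0080645 = SEK 580.64
SEK 580.64 ÷ 1.7449 = BRL 332.76
BRL 332.76 × 0.26008 = AUD 86.54

AUD 86.54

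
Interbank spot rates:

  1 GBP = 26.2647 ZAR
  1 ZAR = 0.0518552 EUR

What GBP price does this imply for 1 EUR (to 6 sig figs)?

EUR/GBP = 0.734235

1 EUR ÷ 0.0518552 = 19.2845 ZAR
19.2845 ZAR ÷ 26.2647 = 0.734235 GBP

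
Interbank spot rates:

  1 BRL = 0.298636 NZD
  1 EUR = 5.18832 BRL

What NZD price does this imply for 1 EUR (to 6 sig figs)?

1 EUR × 5.18832 = 5.18832 BRL
5.18832 BRL × 0.298636 = 1.54942 NZD

EUR/NZD = 1.54942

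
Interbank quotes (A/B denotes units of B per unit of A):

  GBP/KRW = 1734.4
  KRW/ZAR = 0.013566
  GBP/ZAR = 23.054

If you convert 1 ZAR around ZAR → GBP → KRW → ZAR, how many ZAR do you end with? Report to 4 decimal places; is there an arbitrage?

1.0206 (arbitrage exists)

Around ZAR → GBP → KRW → ZAR: 1 ÷ 23.054 × 1734.4 × 0.013566 = 1.020598
Product > 1; profitable direction is ZAR → GBP → KRW → ZAR.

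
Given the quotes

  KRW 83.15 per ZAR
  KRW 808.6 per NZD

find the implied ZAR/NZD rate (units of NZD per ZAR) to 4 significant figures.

1 ZAR × 83.15 = 83.15 KRW
83.15 KRW ÷ 808.6 = 0.102832 NZD

ZAR/NZD = 0.1028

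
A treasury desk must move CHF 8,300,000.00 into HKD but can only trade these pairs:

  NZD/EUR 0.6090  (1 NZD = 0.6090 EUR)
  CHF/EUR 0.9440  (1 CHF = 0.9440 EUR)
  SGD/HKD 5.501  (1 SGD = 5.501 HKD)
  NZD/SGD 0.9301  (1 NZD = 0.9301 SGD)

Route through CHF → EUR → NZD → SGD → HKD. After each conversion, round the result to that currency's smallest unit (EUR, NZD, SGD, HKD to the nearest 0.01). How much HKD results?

CHF 8,300,000.00 × 0.9440 = EUR 7,835,200.00
EUR 7,835,200.00 ÷ 0.6090 = NZD 12,865,681.44
NZD 12,865,681.44 × 0.9301 = SGD 11,966,370.31
SGD 11,966,370.31 × 5.501 = HKD 65,827,003.08

HKD 65,827,003.08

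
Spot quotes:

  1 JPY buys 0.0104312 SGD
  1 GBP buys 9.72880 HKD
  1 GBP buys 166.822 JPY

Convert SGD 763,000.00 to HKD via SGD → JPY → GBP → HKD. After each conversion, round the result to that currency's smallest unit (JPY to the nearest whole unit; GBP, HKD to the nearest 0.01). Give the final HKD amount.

HKD 4,265,758.04

SGD 763,000.00 ÷ 0.0104312 = JPY 73,145,947
JPY 73,145,947 ÷ 166.822 = GBP 438,467.03
GBP 438,467.03 × 9.72880 = HKD 4,265,758.04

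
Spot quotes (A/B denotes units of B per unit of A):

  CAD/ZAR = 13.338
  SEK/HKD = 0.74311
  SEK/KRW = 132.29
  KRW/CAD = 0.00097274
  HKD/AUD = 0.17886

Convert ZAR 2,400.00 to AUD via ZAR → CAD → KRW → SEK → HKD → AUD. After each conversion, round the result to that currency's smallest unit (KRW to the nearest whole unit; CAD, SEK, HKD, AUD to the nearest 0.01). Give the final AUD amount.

ZAR 2,400.00 ÷ 13.338 = CAD 179.94
CAD 179.94 ÷ 0.00097274 = KRW 184,983
KRW 184,983 ÷ 132.29 = SEK 1,398.31
SEK 1,398.31 × 0.74311 = HKD 1,039.10
HKD 1,039.10 × 0.17886 = AUD 185.85

AUD 185.85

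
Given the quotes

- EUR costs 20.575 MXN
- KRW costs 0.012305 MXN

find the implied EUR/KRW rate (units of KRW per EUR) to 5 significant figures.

1 EUR × 20.575 = 20.575 MXN
20.575 MXN ÷ 0.012305 = 1672.08 KRW

EUR/KRW = 1672.1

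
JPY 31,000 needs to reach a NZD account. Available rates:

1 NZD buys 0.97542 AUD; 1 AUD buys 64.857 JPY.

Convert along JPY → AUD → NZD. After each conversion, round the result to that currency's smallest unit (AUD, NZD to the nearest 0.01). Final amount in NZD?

JPY 31,000 ÷ 64.857 = AUD 477.97
AUD 477.97 ÷ 0.97542 = NZD 490.01

NZD 490.01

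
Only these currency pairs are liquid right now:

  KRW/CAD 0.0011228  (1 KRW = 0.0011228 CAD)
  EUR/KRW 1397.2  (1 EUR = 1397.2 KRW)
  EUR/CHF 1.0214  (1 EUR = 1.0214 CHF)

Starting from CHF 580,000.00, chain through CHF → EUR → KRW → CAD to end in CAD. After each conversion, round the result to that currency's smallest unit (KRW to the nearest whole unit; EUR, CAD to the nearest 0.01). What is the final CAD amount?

CHF 580,000.00 ÷ 1.0214 = EUR 567,848.05
EUR 567,848.05 × 1397.2 = KRW 793,397,295
KRW 793,397,295 × 0.0011228 = CAD 890,826.48

CAD 890,826.48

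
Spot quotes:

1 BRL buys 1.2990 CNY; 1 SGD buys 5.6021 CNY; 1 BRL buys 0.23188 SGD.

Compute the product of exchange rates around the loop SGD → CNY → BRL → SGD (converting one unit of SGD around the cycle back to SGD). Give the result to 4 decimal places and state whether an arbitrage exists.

Around SGD → CNY → BRL → SGD: 1 × 5.6021 ÷ 1.2990 × 0.23188 = 1.000012
Product ≈ 1 (deviation 0.001%, within rounding noise).

1.0000 (no arbitrage)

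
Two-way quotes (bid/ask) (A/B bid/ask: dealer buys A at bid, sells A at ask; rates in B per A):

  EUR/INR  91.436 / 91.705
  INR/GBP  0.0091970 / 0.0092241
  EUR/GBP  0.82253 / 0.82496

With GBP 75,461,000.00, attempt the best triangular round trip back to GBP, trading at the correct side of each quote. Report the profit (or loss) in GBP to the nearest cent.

Best loop GBP → EUR → INR → GBP:
GBP 75,461,000.00 ÷ 0.82496 (buy EUR at ask) = EUR 91,472,313.81
EUR 91,472,313.81 × 91.436 (sell EUR at bid) = INR 8,363,862,485.45
INR 8,363,862,485.45 × 0.0091970 (sell INR at bid) = GBP 76,922,443.28

Net profit: GBP 1,461,443.28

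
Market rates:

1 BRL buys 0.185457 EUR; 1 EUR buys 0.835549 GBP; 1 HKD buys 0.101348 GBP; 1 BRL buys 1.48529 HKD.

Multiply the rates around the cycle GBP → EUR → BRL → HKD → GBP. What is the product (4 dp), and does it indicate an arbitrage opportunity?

0.9714 (arbitrage exists)

Around GBP → EUR → BRL → HKD → GBP: 1 ÷ 0.835549 ÷ 0.185457 × 1.48529 × 0.101348 = 0.971429
Product < 1; profitable direction is GBP → HKD → BRL → EUR → GBP.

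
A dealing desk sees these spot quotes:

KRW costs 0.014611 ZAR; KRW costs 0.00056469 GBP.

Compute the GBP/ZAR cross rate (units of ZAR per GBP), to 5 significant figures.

GBP/ZAR = 25.874

1 GBP ÷ 0.00056469 = 1770.88 KRW
1770.88 KRW × 0.014611 = 25.8744 ZAR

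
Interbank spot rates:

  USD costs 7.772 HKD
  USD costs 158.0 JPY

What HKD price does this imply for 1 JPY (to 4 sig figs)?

1 JPY ÷ 158.0 = 0.00632911 USD
0.00632911 USD × 7.772 = 0.0491899 HKD

JPY/HKD = 0.04919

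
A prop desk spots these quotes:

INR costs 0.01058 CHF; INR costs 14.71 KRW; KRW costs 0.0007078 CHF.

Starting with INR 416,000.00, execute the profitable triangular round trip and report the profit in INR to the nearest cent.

Profit: INR 6,722.89

Profitable loop is INR → CHF → KRW → INR:
INR 416,000.00 × 0.01058 = CHF 4,401.28
CHF 4,401.28 ÷ 0.0007078 = KRW 6,218,254
KRW 6,218,254 ÷ 14.71 = INR 422,722.89
Profit = INR 422,722.89 − INR 416,000.00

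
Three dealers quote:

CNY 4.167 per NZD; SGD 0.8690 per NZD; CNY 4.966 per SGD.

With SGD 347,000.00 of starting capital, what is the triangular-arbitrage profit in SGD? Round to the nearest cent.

Profit: SGD 12,362.26

Profitable loop is SGD → CNY → NZD → SGD:
SGD 347,000.00 × 4.966 = CNY 1,723,202.00
CNY 1,723,202.00 ÷ 4.167 = NZD 413,535.40
NZD 413,535.40 × 0.8690 = SGD 359,362.26
Profit = SGD 359,362.26 − SGD 347,000.00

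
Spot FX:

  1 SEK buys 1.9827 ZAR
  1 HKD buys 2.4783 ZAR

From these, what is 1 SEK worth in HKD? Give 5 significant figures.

1 SEK × 1.9827 = 1.9827 ZAR
1.9827 ZAR ÷ 2.4783 = 0.800024 HKD

SEK/HKD = 0.80002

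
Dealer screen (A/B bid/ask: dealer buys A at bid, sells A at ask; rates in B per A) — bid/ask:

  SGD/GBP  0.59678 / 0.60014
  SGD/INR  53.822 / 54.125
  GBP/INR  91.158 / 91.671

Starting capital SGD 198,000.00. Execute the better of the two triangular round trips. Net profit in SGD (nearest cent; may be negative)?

Best loop SGD → GBP → INR → SGD:
SGD 198,000.00 × 0.59678 (sell SGD at bid) = GBP 118,162.44
GBP 118,162.44 × 91.158 (sell GBP at bid) = INR 10,771,451.71
INR 10,771,451.71 ÷ 54.125 (buy SGD at ask) = SGD 199,010.66

Net profit: SGD 1,010.66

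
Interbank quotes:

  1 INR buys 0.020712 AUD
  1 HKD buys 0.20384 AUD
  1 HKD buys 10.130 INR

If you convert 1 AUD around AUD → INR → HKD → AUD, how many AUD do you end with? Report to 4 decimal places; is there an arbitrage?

0.9715 (arbitrage exists)

Around AUD → INR → HKD → AUD: 1 ÷ 0.020712 ÷ 10.130 × 0.20384 = 0.971534
Product < 1; profitable direction is AUD → HKD → INR → AUD.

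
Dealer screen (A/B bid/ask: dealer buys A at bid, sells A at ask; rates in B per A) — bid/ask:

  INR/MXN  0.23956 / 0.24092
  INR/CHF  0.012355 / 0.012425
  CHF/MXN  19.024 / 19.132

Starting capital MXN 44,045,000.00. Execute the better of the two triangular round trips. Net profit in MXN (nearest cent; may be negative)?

Best loop MXN → CHF → INR → MXN:
MXN 44,045,000.00 ÷ 19.132 (buy CHF at ask) = CHF 2,302,163.91
CHF 2,302,163.91 ÷ 0.012425 (buy INR at ask) = INR 185,284,822.04
INR 185,284,822.04 × 0.23956 (sell INR at bid) = MXN 44,386,831.97

Net profit: MXN 341,831.97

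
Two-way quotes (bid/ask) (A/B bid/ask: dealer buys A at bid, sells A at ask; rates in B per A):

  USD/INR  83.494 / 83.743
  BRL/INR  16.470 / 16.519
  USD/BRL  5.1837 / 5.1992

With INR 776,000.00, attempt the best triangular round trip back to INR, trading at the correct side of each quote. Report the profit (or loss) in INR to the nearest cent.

Net profit: INR 15,127.83

Best loop INR → USD → BRL → INR:
INR 776,000.00 ÷ 83.743 (buy USD at ask) = USD 9,266.45
USD 9,266.45 × 5.1837 (sell USD at bid) = BRL 48,034.48
BRL 48,034.48 × 16.470 (sell BRL at bid) = INR 791,127.83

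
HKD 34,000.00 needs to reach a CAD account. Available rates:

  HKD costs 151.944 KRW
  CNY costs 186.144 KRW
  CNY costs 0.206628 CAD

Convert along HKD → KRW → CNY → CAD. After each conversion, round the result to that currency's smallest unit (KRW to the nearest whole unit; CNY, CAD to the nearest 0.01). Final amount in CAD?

CAD 5,734.59

HKD 34,000.00 × 151.944 = KRW 5,166,096
KRW 5,166,096 ÷ 186.144 = CNY 27,753.22
CNY 27,753.22 × 0.206628 = CAD 5,734.59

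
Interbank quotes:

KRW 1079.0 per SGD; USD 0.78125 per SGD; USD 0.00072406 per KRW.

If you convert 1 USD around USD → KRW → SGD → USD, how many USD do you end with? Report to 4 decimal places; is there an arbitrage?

Around USD → KRW → SGD → USD: 1 ÷ 0.00072406 ÷ 1079.0 × 0.78125 = 0.999986
Product ≈ 1 (deviation 0.001%, within rounding noise).

1.0000 (no arbitrage)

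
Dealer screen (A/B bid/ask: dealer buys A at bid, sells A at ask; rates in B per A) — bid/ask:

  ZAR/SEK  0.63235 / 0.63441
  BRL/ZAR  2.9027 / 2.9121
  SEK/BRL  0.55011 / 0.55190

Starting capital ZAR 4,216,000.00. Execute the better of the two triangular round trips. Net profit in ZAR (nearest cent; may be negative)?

Net profit: ZAR 41,060.46

Best loop ZAR → SEK → BRL → ZAR:
ZAR 4,216,000.00 × 0.63235 (sell ZAR at bid) = SEK 2,665,987.60
SEK 2,665,987.60 × 0.55011 (sell SEK at bid) = BRL 1,466,586.44
BRL 1,466,586.44 × 2.9027 (sell BRL at bid) = ZAR 4,257,060.46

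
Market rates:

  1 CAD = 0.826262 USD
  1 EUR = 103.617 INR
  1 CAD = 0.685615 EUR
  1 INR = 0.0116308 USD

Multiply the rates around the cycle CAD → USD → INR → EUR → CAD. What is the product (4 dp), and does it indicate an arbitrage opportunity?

Around CAD → USD → INR → EUR → CAD: 1 × 0.826262 ÷ 0.0116308 ÷ 103.617 ÷ 0.685615 = 0.999993
Product ≈ 1 (deviation 0.001%, within rounding noise).

1.0000 (no arbitrage)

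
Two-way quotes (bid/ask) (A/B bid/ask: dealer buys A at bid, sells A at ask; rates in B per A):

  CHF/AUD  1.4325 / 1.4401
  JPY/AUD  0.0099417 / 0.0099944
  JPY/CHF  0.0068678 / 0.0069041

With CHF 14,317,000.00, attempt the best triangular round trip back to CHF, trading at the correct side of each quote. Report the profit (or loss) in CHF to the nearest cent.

Best loop CHF → JPY → AUD → CHF:
CHF 14,317,000.00 ÷ 0.0069041 (buy JPY at ask) = JPY 2,073,695,340
JPY 2,073,695,340 × 0.0099417 (sell JPY at bid) = AUD 20,616,056.97
AUD 20,616,056.97 ÷ 1.4401 (buy CHF at ask) = CHF 14,315,712.08

Net result: CHF -1,287.92 (no profitable arbitrage after spreads)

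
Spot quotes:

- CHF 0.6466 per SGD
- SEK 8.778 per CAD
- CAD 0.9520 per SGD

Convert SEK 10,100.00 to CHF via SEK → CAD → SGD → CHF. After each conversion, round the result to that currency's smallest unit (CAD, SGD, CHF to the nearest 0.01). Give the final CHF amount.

CHF 781.49

SEK 10,100.00 ÷ 8.778 = CAD 1,150.60
CAD 1,150.60 ÷ 0.9520 = SGD 1,208.61
SGD 1,208.61 × 0.6466 = CHF 781.49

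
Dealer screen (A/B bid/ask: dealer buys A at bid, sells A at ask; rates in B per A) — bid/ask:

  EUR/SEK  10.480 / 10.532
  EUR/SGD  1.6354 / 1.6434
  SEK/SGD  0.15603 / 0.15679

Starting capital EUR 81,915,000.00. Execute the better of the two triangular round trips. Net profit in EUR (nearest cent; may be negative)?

Best loop EUR → SEK → SGD → EUR:
EUR 81,915,000.00 × 10.480 (sell EUR at bid) = SEK 858,469,200.00
SEK 858,469,200.00 × 0.15603 (sell SEK at bid) = SGD 133,946,949.28
SGD 133,946,949.28 ÷ 1.6434 (buy EUR at ask) = EUR 81,505,993.23

Net result: EUR -409,006.77 (no profitable arbitrage after spreads)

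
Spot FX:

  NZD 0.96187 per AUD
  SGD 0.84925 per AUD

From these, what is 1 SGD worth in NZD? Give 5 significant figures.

SGD/NZD = 1.1326

1 SGD ÷ 0.84925 = 1.17751 AUD
1.17751 AUD × 0.96187 = 1.13261 NZD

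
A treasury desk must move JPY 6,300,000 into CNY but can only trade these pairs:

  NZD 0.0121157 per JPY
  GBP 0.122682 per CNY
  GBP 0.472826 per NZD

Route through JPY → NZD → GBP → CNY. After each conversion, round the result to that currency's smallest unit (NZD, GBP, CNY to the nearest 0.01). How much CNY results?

CNY 294,177.55

JPY 6,300,000 × 0.0121157 = NZD 76,328.91
NZD 76,328.91 × 0.472826 = GBP 36,090.29
GBP 36,090.29 ÷ 0.122682 = CNY 294,177.55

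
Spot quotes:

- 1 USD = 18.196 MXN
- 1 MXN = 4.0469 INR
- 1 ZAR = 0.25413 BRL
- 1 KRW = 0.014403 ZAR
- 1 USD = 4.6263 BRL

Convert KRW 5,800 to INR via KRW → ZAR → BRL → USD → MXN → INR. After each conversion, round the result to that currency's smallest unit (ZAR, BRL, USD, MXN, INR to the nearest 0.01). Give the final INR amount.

INR 338.00

KRW 5,800 × 0.014403 = ZAR 83.54
ZAR 83.54 × 0.25413 = BRL 21.23
BRL 21.23 ÷ 4.6263 = USD 4.59
USD 4.59 × 18.196 = MXN 83.52
MXN 83.52 × 4.0469 = INR 338.00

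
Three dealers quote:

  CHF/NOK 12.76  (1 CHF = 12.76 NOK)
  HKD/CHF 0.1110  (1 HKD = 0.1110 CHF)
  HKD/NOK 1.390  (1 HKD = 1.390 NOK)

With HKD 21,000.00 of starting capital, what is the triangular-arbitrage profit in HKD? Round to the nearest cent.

Profitable loop is HKD → CHF → NOK → HKD:
HKD 21,000.00 × 0.1110 = CHF 2,331.00
CHF 2,331.00 × 12.76 = NOK 29,743.56
NOK 29,743.56 ÷ 1.390 = HKD 21,398.24
Profit = HKD 21,398.24 − HKD 21,000.00

Profit: HKD 398.24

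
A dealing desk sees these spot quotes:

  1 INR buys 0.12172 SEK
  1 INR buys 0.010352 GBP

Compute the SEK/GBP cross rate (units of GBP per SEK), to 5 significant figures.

1 SEK ÷ 0.12172 = 8.21558 INR
8.21558 INR × 0.010352 = 0.0850477 GBP

SEK/GBP = 0.085048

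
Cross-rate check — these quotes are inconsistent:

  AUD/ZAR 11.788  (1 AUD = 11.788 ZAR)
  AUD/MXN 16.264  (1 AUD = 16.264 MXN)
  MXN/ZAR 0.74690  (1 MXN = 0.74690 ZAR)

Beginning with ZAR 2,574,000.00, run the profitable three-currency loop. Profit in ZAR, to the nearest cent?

Profit: ZAR 78,517.39

Profitable loop is ZAR → AUD → MXN → ZAR:
ZAR 2,574,000.00 ÷ 11.788 = AUD 218,357.65
AUD 218,357.65 × 16.264 = MXN 3,551,368.85
MXN 3,551,368.85 × 0.74690 = ZAR 2,652,517.39
Profit = ZAR 2,652,517.39 − ZAR 2,574,000.00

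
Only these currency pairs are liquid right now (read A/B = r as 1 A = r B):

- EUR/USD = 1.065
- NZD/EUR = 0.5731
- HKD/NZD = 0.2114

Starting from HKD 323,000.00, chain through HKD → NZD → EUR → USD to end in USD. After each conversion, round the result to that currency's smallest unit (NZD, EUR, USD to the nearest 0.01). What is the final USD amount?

USD 41,676.14

HKD 323,000.00 × 0.2114 = NZD 68,282.20
NZD 68,282.20 × 0.5731 = EUR 39,132.53
EUR 39,132.53 × 1.065 = USD 41,676.14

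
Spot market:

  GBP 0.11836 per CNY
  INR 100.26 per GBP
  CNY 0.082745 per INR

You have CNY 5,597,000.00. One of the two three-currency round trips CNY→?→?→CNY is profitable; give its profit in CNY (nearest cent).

Profit: CNY 103,079.20

Profitable loop is CNY → INR → GBP → CNY:
CNY 5,597,000.00 ÷ 0.082745 = INR 67,641,549.34
INR 67,641,549.34 ÷ 100.26 = GBP 674,661.37
GBP 674,661.37 ÷ 0.11836 = CNY 5,700,079.20
Profit = CNY 5,700,079.20 − CNY 5,597,000.00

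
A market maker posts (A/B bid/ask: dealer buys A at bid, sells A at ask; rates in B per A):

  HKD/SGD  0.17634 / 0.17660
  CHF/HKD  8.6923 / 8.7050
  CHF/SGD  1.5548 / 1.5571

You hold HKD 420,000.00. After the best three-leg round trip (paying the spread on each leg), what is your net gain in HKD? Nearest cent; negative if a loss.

Best loop HKD → CHF → SGD → HKD:
HKD 420,000.00 ÷ 8.7050 (buy CHF at ask) = CHF 48,248.13
CHF 48,248.13 × 1.5548 (sell CHF at bid) = SGD 75,016.20
SGD 75,016.20 ÷ 0.17660 (buy HKD at ask) = HKD 424,780.28

Net profit: HKD 4,780.28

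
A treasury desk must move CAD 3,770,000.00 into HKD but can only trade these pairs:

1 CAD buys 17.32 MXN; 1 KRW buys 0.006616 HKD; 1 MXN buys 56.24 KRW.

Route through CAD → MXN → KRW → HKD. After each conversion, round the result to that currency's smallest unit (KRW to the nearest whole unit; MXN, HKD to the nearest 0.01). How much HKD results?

HKD 24,295,735.25

CAD 3,770,000.00 × 17.32 = MXN 65,296,400.00
MXN 65,296,400.00 × 56.24 = KRW 3,672,269,536
KRW 3,672,269,536 × 0.006616 = HKD 24,295,735.25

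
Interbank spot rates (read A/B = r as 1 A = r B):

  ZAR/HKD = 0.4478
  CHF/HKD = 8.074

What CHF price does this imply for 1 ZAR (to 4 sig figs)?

1 ZAR × 0.4478 = 0.4478 HKD
0.4478 HKD ÷ 8.074 = 0.055462 CHF

ZAR/CHF = 0.05546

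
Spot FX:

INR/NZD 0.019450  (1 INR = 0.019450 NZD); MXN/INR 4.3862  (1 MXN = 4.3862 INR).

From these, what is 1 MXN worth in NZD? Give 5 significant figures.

1 MXN × 4.3862 = 4.3862 INR
4.3862 INR × 0.019450 = 0.0853116 NZD

MXN/NZD = 0.085312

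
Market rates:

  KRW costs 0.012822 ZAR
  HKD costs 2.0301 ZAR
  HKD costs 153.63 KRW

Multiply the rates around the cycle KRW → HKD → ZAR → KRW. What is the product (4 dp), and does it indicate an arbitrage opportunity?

Around KRW → HKD → ZAR → KRW: 1 ÷ 153.63 × 2.0301 ÷ 0.012822 = 1.030589
Product > 1; profitable direction is KRW → HKD → ZAR → KRW.

1.0306 (arbitrage exists)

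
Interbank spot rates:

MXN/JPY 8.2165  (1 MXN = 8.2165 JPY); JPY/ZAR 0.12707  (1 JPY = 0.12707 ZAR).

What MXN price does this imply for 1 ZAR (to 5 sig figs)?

1 ZAR ÷ 0.12707 = 7.86968 JPY
7.86968 JPY ÷ 8.2165 = 0.95779 MXN

ZAR/MXN = 0.95779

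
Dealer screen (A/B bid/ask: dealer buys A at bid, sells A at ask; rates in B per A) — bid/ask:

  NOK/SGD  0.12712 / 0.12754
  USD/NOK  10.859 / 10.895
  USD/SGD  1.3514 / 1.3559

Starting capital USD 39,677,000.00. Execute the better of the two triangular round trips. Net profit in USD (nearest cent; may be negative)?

Net profit: USD 716,816.11

Best loop USD → NOK → SGD → USD:
USD 39,677,000.00 × 10.859 (sell USD at bid) = NOK 430,852,543.00
NOK 430,852,543.00 × 0.12712 (sell NOK at bid) = SGD 54,769,975.27
SGD 54,769,975.27 ÷ 1.3559 (buy USD at ask) = USD 40,393,816.11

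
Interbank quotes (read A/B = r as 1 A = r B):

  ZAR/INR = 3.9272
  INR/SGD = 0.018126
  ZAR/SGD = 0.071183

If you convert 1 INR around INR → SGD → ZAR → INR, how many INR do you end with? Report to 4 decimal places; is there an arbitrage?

1.0000 (no arbitrage)

Around INR → SGD → ZAR → INR: 1 × 0.018126 ÷ 0.071183 × 3.9272 = 1.000020
Product ≈ 1 (deviation 0.002%, within rounding noise).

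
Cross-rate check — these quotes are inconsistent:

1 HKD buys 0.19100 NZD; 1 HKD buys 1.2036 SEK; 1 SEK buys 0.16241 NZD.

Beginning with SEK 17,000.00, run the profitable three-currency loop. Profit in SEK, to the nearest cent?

Profitable loop is SEK → NZD → HKD → SEK:
SEK 17,000.00 × 0.16241 = NZD 2,760.97
NZD 2,760.97 ÷ 0.19100 = HKD 14,455.34
HKD 14,455.34 × 1.2036 = SEK 17,398.45
Profit = SEK 17,398.45 − SEK 17,000.00

Profit: SEK 398.45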